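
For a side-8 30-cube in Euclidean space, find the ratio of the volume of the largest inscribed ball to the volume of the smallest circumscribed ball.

The radii are 8/2 and 8√30/2, so the volume ratio is (1/√30)^30 = 30^{-30/2} ≈ 6.96917e-23.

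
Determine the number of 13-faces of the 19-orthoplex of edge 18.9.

Number of 13-faces = 2^(13+1) · C(19,13+1) = 16384 · 11628 = 190513152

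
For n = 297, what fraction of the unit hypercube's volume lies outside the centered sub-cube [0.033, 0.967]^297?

The inner cube has side 1-2·0.033 = 0.934 and volume (0.934)^297 ≈ 1.56e-09, so the shell holds 0.9999999984 of the volume.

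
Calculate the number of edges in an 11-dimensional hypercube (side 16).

Each of the 2^11 = 2048 vertices has degree 11; total edges = 11·2^11/2 = 11264.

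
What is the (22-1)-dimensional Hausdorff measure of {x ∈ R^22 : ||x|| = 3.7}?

|∂B_22(3.7)| ≈ 1.38724e+11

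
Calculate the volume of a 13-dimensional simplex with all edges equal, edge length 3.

V_13 = √(14) · 3^13 / (13! · 2^(13/2)) ≈ 1.05844e-05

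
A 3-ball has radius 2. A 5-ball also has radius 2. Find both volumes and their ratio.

V_3(2) ≈ 33.5103. V_5(2) ≈ 168.441. Ratio V_3/V_5 ≈ 0.1989.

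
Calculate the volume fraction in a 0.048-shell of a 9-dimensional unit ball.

Shell fraction = 1 - (1-0.048)^9 ≈ 0.357708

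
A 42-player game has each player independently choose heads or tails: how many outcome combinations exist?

Each vertex is a binary string of length 42, so there are 2^42 = 4398046511104.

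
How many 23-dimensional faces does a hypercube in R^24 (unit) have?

Choose 23 of 24 axes to span the face (C(24,23) = 24 ways), then fix each of the remaining 1 coordinate at one of its two extreme values (2^1 = 2 ways): 24·2 = 48.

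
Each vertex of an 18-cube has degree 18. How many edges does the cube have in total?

Number of 1-faces = C(18,1)·2^(18-1) = 18·131072 = 2359296.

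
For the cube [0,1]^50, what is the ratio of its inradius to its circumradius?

r_in / r_out = (1/2) / (1√50/2) = 1/√50 ≈ 0.141421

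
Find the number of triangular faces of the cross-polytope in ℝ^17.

Number of 2-faces = 2^(2+1) · C(17,2+1) = 8 · 680 = 5440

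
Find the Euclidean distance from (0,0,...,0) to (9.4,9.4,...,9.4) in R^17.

||(9.4,9.4,...,9.4)|| = √(17)·9.4 ≈ 38.7572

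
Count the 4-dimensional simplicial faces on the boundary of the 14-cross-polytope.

Each 4-face is the convex hull of 5 vertices, one chosen as ±e_i from each of 5 distinct axes: 2^5·C(14,5) = 64064.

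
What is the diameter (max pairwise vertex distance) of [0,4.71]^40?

Diagonal = √40 · 4.71 ≈ 29.7887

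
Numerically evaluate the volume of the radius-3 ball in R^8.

V = 2187·π^4/8 ≈ 26629.2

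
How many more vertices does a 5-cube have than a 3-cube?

The 5-cube has 2^5 = 32 vertices. The 3-cube has 2^3 = 8 vertices. Difference: 32 - 8 = 24.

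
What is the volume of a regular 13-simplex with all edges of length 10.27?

V_13 = √(14) · 10.27^13 / (13! · 2^(13/2)) ≈ 93.8652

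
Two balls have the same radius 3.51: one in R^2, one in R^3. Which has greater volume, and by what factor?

V_2(3.51) ≈ 38.7047, V_3(3.51) ≈ 181.138. The 3-ball is larger by a factor of 4.68.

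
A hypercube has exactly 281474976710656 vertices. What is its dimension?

Since 2^n = 281474976710656, we have n = 48.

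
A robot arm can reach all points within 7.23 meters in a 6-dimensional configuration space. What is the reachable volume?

V_6(7.23) = π^(6/2) · (7.23)^6 / Γ(6/2 + 1) ≈ 738122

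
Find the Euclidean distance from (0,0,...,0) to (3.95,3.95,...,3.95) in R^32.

||(3.95,3.95,...,3.95)|| = √(32)·3.95 ≈ 22.3446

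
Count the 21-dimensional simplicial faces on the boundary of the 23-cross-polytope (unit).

An n-cross-polytope has 2^(k+1)·C(n,k+1) k-faces. Here 2^22·C(23,22) = 4194304·23 = 96468992.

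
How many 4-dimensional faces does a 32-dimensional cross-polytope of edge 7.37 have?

Each 4-face is the convex hull of 5 vertices, one chosen as ±e_i from each of 5 distinct axes: 2^5·C(32,5) = 6444032.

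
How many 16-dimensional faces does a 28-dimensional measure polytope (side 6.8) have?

Choose 16 of 28 axes to span the face (C(28,16) = 30421755 ways), then fix each of the remaining 12 coordinates at one of its two extreme values (2^12 = 4096 ways): 30421755·4096 = 124607508480.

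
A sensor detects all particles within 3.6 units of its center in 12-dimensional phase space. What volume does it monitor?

The n-ball volume is π^(n/2)·r^n/Γ(n/2+1). With n=12, r=3.6: V ≈ 6.32698e+06.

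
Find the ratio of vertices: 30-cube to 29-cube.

The 30-cube has 2^30 = 1073741824 vertices. The 29-cube has 2^29 = 536870912 vertices. Ratio: 1073741824/536870912 = 2.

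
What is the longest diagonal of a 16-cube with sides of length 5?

Diagonal = √16 · 5 = 20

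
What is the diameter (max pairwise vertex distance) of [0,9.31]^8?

Diagonal = √8 · 9.31 ≈ 26.3327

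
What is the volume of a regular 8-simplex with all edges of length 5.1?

For a regular n-simplex with edge a, V = (a^n / n!)·√((n+1)/2^n). With a=5.1, n=8: V ≈ 2.12835.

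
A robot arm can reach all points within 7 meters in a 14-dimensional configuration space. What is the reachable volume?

V = 96889010407·π^7/720 ≈ 4.06435e+11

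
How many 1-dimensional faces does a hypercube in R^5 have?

Choose 1 of 5 axes to span the face (C(5,1) = 5 ways), then fix each of the remaining 4 coordinates at one of its two extreme values (2^4 = 16 ways): 5·16 = 80.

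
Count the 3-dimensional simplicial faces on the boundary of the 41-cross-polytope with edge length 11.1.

An n-cross-polytope has 2^(k+1)·C(n,k+1) k-faces. Here 2^4·C(41,4) = 16·101270 = 1620320.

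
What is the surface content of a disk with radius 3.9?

S = n·V_n(r)/r = 2·V_2(3.9)/3.9 (volume-to-surface relation), giving 2πr = 2π·3.9 ≈ 24.5044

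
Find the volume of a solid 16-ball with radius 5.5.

Volume = π^{16/2}·(5.5)^16/Γ(9) = 45949729863572161·π^8/2642411520 ≈ 1.64999e+11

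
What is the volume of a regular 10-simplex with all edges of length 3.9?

For a regular n-simplex with edge a, V = (a^n / n!)·√((n+1)/2^n). With a=3.9, n=10: V ≈ 0.0232503.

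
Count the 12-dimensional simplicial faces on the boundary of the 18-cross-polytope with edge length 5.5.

An n-cross-polytope has 2^(k+1)·C(n,k+1) k-faces. Here 2^13·C(18,13) = 8192·8568 = 70189056.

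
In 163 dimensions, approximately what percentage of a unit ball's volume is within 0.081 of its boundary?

1 - (1-0.081)^163 ≈ 0.9999989518 ≈ 99.999895%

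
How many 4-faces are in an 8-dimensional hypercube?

f_4(8-cube) = (8 choose 4) · 2^4 = 1120.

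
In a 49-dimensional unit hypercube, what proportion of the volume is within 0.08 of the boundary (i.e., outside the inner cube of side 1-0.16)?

The inner cube has side 1-2·0.08 = 0.84 and volume (0.84)^49 ≈ 0.0001948, so the shell holds 0.999805 of the volume.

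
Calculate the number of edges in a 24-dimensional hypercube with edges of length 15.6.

An n-cube has n·2^(n-1) edges. With n = 24: 24·8388608 = 201326592.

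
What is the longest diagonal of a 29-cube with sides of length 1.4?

d = √(1.4² + 1.4² + ... + 1.4²) [29 terms] = √(29·1.4²) = 1.4√29 ≈ 7.53923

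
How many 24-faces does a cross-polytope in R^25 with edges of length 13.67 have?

An n-cross-polytope has 2^(k+1)·C(n,k+1) k-faces. Here 2^25·C(25,25) = 33554432·1 = 33554432.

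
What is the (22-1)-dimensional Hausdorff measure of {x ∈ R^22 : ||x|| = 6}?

S_22(6) = 2·π^(22/2)·(6)^21 / Γ(22/2) = 2115832430592·π^11/175 ≈ 3.55707e+15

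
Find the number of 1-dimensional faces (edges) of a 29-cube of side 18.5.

An n-cube has n·2^(n-1) edges. With n = 29: 29·268435456 = 7784628224.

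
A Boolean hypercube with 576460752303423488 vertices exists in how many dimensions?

n = log_2(576460752303423488) = 59.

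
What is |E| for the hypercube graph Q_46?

The 46-cube has n·2^(n-1) = 46·2^45 = 46·35184372088832 = 1618481116086272 edges.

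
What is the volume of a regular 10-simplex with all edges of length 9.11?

V = (9.11^10 / 10!) · √((10+1) / 2^10) ≈ 112.452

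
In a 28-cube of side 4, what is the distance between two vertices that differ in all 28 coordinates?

Diagonal = √28 · 4 ≈ 21.166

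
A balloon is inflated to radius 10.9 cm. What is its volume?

V_3(10.9) = π^(3/2) · (10.9)^3 / Γ(3/2 + 1) ≈ 5424.6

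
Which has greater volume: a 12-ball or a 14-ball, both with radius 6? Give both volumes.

V_12(6) ≈ 2.90658e+09. V_14(6) ≈ 4.69609e+10. The 14-ball is larger.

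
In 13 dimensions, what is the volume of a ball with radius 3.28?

The n-ball volume is π^(n/2)·r^n/Γ(n/2+1). With n=13, r=3.28: V ≈ 4.63128e+06.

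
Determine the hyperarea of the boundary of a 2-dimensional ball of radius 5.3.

The surface area of an n-ball is 2π^(n/2) r^(n-1) / Γ(n/2). For n=2, r=5.3: 2πr = 2π·5.3 ≈ 33.3009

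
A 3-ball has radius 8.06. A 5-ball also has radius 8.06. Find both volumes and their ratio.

V_3(8.06) ≈ 2193.28. V_5(8.06) ≈ 179050. Ratio V_3/V_5 ≈ 0.01225.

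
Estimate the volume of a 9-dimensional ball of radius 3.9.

V_9(3.9) = π^(9/2) · (3.9)^9 / Γ(9/2 + 1) ≈ 688492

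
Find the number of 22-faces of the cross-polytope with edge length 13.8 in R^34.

Number of 22-faces = 2^(22+1) · C(34,22+1) = 8388608 · 286097760 = 2399961958318080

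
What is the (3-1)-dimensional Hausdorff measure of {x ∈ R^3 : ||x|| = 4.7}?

S = n·V_n(r)/r = 3·V_3(4.7)/4.7 (volume-to-surface relation), giving 4πr² = 4π·(4.7)² ≈ 277.591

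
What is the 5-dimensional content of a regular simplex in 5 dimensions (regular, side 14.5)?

V = (14.5^5 / 5!) · √((5+1) / 2^5) ≈ 2312.91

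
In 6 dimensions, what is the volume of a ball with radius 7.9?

The n-ball volume is π^(n/2)·r^n/Γ(n/2+1). With n=6, r=7.9: V ≈ 1.25621e+06.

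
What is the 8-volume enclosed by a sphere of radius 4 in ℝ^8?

The n-ball volume is π^(n/2)·r^n/Γ(n/2+1). With n=8, r=4: V = 8192·π^4/3 ≈ 265992.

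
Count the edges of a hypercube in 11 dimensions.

Number of 1-faces = C(11,1)·2^(11-1) = 11·1024 = 11264.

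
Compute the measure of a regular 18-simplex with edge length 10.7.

V_18 = √(19) · 10.7^18 / (18! · 2^(18/2)) ≈ 4.49442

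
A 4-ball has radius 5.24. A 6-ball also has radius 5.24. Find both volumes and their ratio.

V_4(5.24) ≈ 3720.45. V_6(5.24) ≈ 106976. Ratio V_4/V_6 ≈ 0.03478.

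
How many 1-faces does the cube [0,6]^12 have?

Each of the 2^12 = 4096 vertices has degree 12; total edges = 12·2^12/2 = 24576.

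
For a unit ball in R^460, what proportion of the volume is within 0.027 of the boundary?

Shell fraction = 1 - (1-0.027)^460 ≈ 0.9999965967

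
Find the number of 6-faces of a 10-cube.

Choose 6 of 10 axes to span the face (C(10,6) = 210 ways), then fix each of the remaining 4 coordinates at one of its two extreme values (2^4 = 16 ways): 210·16 = 3360.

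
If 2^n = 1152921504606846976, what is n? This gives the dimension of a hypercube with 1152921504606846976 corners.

The n-cube has 2^n vertices, and 1152921504606846976 = 2^60, so n = 60.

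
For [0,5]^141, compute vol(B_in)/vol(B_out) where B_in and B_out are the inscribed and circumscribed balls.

V_in/V_out = n^(-n/2) = 141^(-141/2) ≈ 3.02032e-152.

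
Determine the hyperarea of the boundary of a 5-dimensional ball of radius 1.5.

S_5(1.5) = 2·π^(5/2)·(1.5)^4 / Γ(5/2) = 27·π^2/2 ≈ 133.24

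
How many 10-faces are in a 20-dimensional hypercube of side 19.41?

An n-cube has C(n,k)·2^(n-k) k-faces. Here C(20,10)·2^10 = 184756·1024 = 189190144.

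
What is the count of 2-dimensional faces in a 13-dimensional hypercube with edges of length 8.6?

An n-cube has C(n,k)·2^(n-k) k-faces. Here C(13,2)·2^11 = 78·2048 = 159744.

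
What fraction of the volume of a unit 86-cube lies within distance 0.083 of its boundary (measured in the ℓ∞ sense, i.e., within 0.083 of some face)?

Shell fraction = 1 - (1-0.166)^86 ≈ 0.9999998339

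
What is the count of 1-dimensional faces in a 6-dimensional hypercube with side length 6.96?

f_1(6-cube) = (6 choose 1) · 2^5 = 192.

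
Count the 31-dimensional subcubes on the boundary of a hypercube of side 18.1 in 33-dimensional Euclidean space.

Number of 31-faces = C(33,31) · 2^(33-31) = 528 · 4 = 2112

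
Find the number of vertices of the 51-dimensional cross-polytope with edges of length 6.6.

An n-cross-polytope has 2n vertices; here n = 51, giving 102.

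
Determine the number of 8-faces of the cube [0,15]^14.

Number of 8-faces = C(14,8) · 2^(14-8) = 3003 · 64 = 192192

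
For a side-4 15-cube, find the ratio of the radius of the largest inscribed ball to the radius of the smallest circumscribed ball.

r_in / r_out = (4/2) / (4√15/2) = 1/√15 ≈ 0.258199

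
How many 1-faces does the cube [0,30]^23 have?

An n-cube has n·2^(n-1) edges. With n = 23: 23·4194304 = 96468992.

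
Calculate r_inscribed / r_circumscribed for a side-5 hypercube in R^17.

Ratio = (s/2)/(s√17/2) = 17^(-1/2) ≈ 0.242536.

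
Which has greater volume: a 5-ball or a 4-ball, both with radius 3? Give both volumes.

V_5(3) ≈ 1279.1. V_4(3) ≈ 399.719. The 5-ball is larger.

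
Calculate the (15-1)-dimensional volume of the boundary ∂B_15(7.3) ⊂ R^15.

|∂B_15(7.3)| ≈ 6.98299e+12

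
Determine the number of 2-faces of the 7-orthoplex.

Number of 2-faces = 2^(2+1) · C(7,2+1) = 8 · 35 = 280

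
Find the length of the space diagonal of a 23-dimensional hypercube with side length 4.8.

d = √(4.8² + 4.8² + ... + 4.8²) [23 terms] = √(23·4.8²) = 4.8√23 ≈ 23.02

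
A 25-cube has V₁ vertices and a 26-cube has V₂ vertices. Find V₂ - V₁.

V₁ = 2^25 = 33554432. V₂ = 2^26 = 67108864. V₂ - V₁ = 33554432.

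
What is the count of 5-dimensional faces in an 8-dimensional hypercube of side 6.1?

Number of 5-faces = C(8,5) · 2^(8-5) = 56 · 8 = 448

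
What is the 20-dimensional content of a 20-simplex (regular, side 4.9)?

V = (4.9^20 / 20!) · √((20+1) / 2^20) ≈ 1.17113e-07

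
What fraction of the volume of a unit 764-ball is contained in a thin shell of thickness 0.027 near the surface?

Shell fraction = 1 - (1-0.027)^764 ≈ 0.9999999992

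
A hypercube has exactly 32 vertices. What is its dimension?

Since 2^n = 32, we have n = 5.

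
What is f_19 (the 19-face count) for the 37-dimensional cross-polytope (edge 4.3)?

f_19(37-orthoplex) = 2^20 · (37 choose 20) = 16677987900456960.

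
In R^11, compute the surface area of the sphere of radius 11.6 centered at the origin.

The surface area of an n-ball is 2π^(n/2) r^(n-1) / Γ(n/2). For n=11, r=11.6: 9.14276e+11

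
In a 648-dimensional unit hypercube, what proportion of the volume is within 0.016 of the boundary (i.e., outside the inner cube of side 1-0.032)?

Shell fraction = 1 - (1-0.032)^648 ≈ 0.9999999993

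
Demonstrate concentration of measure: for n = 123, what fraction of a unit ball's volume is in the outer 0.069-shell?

1 - (1-0.069)^123 ≈ 0.999848 ≈ 99.9848%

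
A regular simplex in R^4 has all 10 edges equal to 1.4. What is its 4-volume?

V_4 = √(5) · 1.4^4 / (4! · 2^(4/2)) ≈ 0.08948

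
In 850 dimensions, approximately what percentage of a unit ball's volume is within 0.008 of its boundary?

1 - (1-0.008)^850 ≈ 0.998916 ≈ 99.89%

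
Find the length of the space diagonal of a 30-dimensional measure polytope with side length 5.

d = √(5² + 5² + ... + 5²) [30 terms] = √(30·5²) = 5√30 ≈ 27.3861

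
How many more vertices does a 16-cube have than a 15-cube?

The 16-cube has 2^16 = 65536 vertices. The 15-cube has 2^15 = 32768 vertices. Difference: 65536 - 32768 = 32768.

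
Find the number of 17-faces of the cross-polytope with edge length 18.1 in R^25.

Each 17-face is the convex hull of 18 vertices, one chosen as ±e_i from each of 18 distinct axes: 2^18·C(25,18) = 126012620800.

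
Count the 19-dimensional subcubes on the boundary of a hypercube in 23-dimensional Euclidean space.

f_19(23-cube) = (23 choose 19) · 2^4 = 141680.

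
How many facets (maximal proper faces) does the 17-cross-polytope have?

An n-cross-polytope has 2^(k+1)·C(n,k+1) k-faces. Here 2^17·C(17,17) = 131072·1 = 131072.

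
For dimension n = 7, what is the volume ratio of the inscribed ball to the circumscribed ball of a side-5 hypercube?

V_in / V_out = (r_in/r_out)^7 = (1/√7)^7 = 7^(-7/2) ≈ 0.00110194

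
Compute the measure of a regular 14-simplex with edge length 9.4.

For a regular n-simplex with edge a, V = (a^n / n!)·√((n+1)/2^n). With a=9.4, n=14: V ≈ 14.5954.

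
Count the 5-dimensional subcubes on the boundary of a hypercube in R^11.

f_5(11-cube) = (11 choose 5) · 2^6 = 29568.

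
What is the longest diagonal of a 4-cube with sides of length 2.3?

Diagonal = √4 · 2.3 = 4.6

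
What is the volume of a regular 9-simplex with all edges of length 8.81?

V = (8.81^9 / 9!) · √((9+1) / 2^9) ≈ 123.136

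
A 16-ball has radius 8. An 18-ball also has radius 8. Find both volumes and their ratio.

V_16(8) ≈ 6.62397e+13. V_18(8) ≈ 1.47981e+15. Ratio V_16/V_18 ≈ 0.04476.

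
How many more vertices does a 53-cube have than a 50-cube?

The 53-cube has 2^53 = 9007199254740992 vertices. The 50-cube has 2^50 = 1125899906842624 vertices. Difference: 9007199254740992 - 1125899906842624 = 7881299347898368.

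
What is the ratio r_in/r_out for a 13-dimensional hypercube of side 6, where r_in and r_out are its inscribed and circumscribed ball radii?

r_in / r_out = (6/2) / (6√13/2) = 1/√13 ≈ 0.27735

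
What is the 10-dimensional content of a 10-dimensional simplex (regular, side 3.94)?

V_10 = √(11) · 3.94^10 / (10! · 2^(10/2)) ≈ 0.0257481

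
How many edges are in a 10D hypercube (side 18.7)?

An n-cube has C(n,k)·2^(n-k) k-faces. Here C(10,1)·2^9 = 10·512 = 5120.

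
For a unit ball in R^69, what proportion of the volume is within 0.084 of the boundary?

Shell fraction = 1 - (1-0.084)^69 ≈ 0.997652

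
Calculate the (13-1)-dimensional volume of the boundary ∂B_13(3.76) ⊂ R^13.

The surface area of an n-ball is 2π^(n/2) r^(n-1) / Γ(n/2). For n=13, r=3.76: 9.45233e+07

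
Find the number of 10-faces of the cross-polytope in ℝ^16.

Each 10-face is the convex hull of 11 vertices, one chosen as ±e_i from each of 11 distinct axes: 2^11·C(16,11) = 8945664.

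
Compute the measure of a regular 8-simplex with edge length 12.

V_8 = √(9) · 12^8 / (8! · 2^(8/2)) ≈ 1999.54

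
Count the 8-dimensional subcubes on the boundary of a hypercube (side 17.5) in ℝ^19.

An n-cube has C(n,k)·2^(n-k) k-faces. Here C(19,8)·2^11 = 75582·2048 = 154791936.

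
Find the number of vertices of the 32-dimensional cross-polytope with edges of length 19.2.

An n-cross-polytope has 2n vertices; here n = 32, giving 64.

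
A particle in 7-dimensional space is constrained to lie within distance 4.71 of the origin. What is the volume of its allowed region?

V_7(4.71) = π^(7/2) · (4.71)^7 / Γ(7/2 + 1) ≈ 242955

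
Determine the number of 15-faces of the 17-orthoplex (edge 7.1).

An n-cross-polytope has 2^(k+1)·C(n,k+1) k-faces. Here 2^16·C(17,16) = 65536·17 = 1114112.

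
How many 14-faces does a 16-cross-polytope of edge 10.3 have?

f_14(16-orthoplex) = 2^15 · (16 choose 15) = 524288.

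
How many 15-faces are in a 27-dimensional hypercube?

An n-cube has C(n,k)·2^(n-k) k-faces. Here C(27,15)·2^12 = 17383860·4096 = 71204290560.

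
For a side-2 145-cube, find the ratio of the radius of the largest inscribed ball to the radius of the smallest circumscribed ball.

Ratio = (s/2)/(s√145/2) = 145^(-1/2) ≈ 0.0830455.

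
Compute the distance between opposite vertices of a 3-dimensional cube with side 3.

The space diagonal of an n-cube of side s is s√n. Here 3·√3 ≈ 5.19615.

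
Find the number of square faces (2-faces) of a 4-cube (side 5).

An n-cube has C(n,k)·2^(n-k) k-faces. Here C(4,2)·2^2 = 6·4 = 24.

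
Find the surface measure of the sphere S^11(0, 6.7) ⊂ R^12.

S = n·V_n(r)/r = 12·V_12(6.7)/6.7 (volume-to-surface relation), giving 1.95691e+10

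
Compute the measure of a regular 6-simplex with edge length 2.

V_6 = √(7) · 2^6 / (6! · 2^(6/2)) ≈ 0.0293972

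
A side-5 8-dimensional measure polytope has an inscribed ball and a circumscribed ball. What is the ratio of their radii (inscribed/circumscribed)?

Ratio = (s/2)/(s√8/2) = 8^(-1/2) ≈ 0.353553.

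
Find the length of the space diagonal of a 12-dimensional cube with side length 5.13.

Diagonal = √12 · 5.13 ≈ 17.7708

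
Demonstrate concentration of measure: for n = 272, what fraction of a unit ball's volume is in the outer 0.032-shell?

1 - (1-0.032)^272 ≈ 0.999856 ≈ 99.9856%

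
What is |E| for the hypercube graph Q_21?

An n-cube has n·2^(n-1) edges. With n = 21: 21·1048576 = 22020096.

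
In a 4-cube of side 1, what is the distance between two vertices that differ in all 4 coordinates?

||(1,1,...,1)|| = √(4)·1 = 2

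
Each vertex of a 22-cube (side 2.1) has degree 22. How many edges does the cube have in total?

Number of 1-faces = C(22,1)·2^(22-1) = 22·2097152 = 46137344.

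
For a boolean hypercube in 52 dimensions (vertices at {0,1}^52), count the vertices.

Number of vertices = 2^52 = 4503599627370496.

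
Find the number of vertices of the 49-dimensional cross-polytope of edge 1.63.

An n-cross-polytope has 2n vertices; here n = 49, giving 98.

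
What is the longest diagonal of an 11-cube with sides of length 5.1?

d = √(5.1² + 5.1² + ... + 5.1²) [11 terms] = √(11·5.1²) = 5.1√11 ≈ 16.9148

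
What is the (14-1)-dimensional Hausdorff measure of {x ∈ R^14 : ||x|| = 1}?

S = n·V_n(r)/r = 14·V_14(1)/1 (volume-to-surface relation), giving π^7/360 ≈ 8.3897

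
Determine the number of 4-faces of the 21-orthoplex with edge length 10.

f_4(21-orthoplex) = 2^5 · (21 choose 5) = 651168.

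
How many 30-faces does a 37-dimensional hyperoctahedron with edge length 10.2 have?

f_30(37-orthoplex) = 2^31 · (37 choose 31) = 4992435625132032.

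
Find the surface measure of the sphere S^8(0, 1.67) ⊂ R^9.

S = n·V_n(r)/r = 9·V_9(1.67)/1.67 (volume-to-surface relation), giving 1795.94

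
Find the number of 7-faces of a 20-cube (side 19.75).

Number of 7-faces = C(20,7) · 2^(20-7) = 77520 · 8192 = 635043840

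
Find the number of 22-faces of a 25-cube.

Choose 22 of 25 axes to span the face (C(25,22) = 2300 ways), then fix each of the remaining 3 coordinates at one of its two extreme values (2^3 = 8 ways): 2300·8 = 18400.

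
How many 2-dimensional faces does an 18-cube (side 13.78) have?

Number of 2-faces = C(18,2) · 2^(18-2) = 153 · 65536 = 10027008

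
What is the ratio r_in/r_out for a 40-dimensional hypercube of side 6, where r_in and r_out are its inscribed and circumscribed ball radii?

For an n-cube of any side s, the inradius is s/2 and the circumradius is s√n/2, so the ratio is 1/√40 ≈ 0.158114.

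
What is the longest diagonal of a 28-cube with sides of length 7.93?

||(7.93,7.93,...,7.93)|| = √(28)·7.93 ≈ 41.9616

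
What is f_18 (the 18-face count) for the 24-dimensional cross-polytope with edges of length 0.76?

An n-cross-polytope has 2^(k+1)·C(n,k+1) k-faces. Here 2^19·C(24,19) = 524288·42504 = 22284337152.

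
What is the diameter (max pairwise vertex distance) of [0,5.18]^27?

Diagonal = √27 · 5.18 ≈ 26.9161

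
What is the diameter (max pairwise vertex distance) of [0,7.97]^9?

d = √(7.97² + 7.97² + ... + 7.97²) [9 terms] = √(9·7.97²) = 7.97√9 = 23.91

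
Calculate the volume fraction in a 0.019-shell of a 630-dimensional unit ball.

V(inner)/V(outer) = ((1-0.019)/1)^630 ≈ 5.643e-06, so the shell fraction is 0.999994.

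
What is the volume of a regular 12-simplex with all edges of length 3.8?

Volume = 3.8^12 · √(13/2^12) / 12! ≈ 0.00106625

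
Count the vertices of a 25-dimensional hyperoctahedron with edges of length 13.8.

An n-cross-polytope has 2n vertices; here n = 25, giving 50.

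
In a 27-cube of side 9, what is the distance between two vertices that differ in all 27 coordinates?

||(9,9,...,9)|| = √(27)·9 ≈ 46.7654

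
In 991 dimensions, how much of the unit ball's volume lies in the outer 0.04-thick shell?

Shell fraction = 1 - (1-0.04)^991 ≈ 1 - 2.696e-18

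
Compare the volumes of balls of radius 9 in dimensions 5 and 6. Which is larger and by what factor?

V_5(9) ≈ 310821, V_6(9) ≈ 2.74633e+06. The 6-ball is larger by a factor of 8.836.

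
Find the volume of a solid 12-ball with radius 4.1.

Volume = π^{12/2}·(4.1)^12/Γ(7) ≈ 3.01282e+07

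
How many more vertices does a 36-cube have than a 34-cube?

The 36-cube has 2^36 = 68719476736 vertices. The 34-cube has 2^34 = 17179869184 vertices. Difference: 68719476736 - 17179869184 = 51539607552.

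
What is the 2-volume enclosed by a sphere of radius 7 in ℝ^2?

Volume = π^{2/2}·(7)^2/Γ(2) = 49·π ≈ 153.938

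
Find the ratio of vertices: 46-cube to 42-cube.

The 46-cube has 2^46 = 70368744177664 vertices. The 42-cube has 2^42 = 4398046511104 vertices. Ratio: 70368744177664/4398046511104 = 16.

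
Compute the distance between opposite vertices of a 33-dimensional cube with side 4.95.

Diagonal = √33 · 4.95 ≈ 28.4356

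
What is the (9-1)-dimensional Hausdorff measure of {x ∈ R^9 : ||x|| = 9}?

The surface area of an n-ball is 2π^(n/2) r^(n-1) / Γ(n/2). For n=9, r=9: 459165024·π^4/35 ≈ 1.27791e+09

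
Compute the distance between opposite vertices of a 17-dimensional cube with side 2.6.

d = √(2.6² + 2.6² + ... + 2.6²) [17 terms] = √(17·2.6²) = 2.6√17 ≈ 10.7201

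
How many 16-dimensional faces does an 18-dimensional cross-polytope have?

Each 16-face is the convex hull of 17 vertices, one chosen as ±e_i from each of 17 distinct axes: 2^17·C(18,17) = 2359296.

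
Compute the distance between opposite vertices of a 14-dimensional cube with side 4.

The space diagonal of an n-cube of side s is s√n. Here 4·√14 ≈ 14.9666.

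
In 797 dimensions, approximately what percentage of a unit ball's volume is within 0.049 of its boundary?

1 - (1-0.049)^797 ≈ 1 - 4.073e-18 ≈ 100.000000%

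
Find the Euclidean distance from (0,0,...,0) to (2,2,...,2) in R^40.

The space diagonal of an n-cube of side s is s√n. Here 2·√40 ≈ 12.6491.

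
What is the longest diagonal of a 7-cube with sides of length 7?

d = √(7² + 7² + ... + 7²) [7 terms] = √(7·7²) = 7√7 ≈ 18.5203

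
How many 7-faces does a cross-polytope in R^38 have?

An n-cross-polytope has 2^(k+1)·C(n,k+1) k-faces. Here 2^8·C(38,8) = 256·48903492 = 12519293952.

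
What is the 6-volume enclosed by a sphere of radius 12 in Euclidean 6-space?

V = 497664·π^3 ≈ 1.54307e+07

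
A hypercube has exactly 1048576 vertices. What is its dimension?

2^n = 1048576 ⇒ n = log_2(1048576) = 20.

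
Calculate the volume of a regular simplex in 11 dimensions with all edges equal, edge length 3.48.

V = (3.48^11 / 11!) · √((11+1) / 2^11) ≈ 0.00173837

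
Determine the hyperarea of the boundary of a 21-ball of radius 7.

S = n·V_n(r)/r = 21·V_21(7)/7 (volume-to-surface relation), giving 23344937339644196864·π^10/93532725 ≈ 2.33737e+16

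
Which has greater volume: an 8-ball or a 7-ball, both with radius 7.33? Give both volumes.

V_8(7.33) ≈ 3.38236e+07. V_7(7.33) ≈ 5.37166e+06. The 8-ball is larger.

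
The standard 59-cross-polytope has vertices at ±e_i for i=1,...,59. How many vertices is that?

Number of vertices = 2n = 118.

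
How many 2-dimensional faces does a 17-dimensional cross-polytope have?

Each 2-face is the convex hull of 3 vertices, one chosen as ±e_i from each of 3 distinct axes: 2^3·C(17,3) = 5440.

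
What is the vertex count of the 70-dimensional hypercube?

The 70-cube has 2^70 = 1180591620717411303424 vertices.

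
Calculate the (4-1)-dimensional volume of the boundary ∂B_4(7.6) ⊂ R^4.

|∂B_4(7.6)| ≈ 8665.04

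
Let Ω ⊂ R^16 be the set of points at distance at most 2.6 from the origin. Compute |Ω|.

Volume = π^{16/2}·(2.6)^16/Γ(9) ≈ 1.02625e+06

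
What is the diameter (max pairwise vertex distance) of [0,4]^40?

The space diagonal of an n-cube of side s is s√n. Here 4·√40 ≈ 25.2982.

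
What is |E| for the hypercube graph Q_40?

An n-cube has n·2^(n-1) edges. With n = 40: 40·549755813888 = 21990232555520.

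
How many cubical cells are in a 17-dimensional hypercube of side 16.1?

An n-cube has C(n,k)·2^(n-k) k-faces. Here C(17,3)·2^14 = 680·16384 = 11141120.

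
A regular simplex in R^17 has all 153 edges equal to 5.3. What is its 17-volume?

V = (5.3^17 / 17!) · √((17+1) / 2^17) ≈ 6.76866e-05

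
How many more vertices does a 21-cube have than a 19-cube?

The 21-cube has 2^21 = 2097152 vertices. The 19-cube has 2^19 = 524288 vertices. Difference: 2097152 - 524288 = 1572864.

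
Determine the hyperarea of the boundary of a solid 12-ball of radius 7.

|∂B_12(7)| = 1977326743·π^6/60 ≈ 3.1683e+10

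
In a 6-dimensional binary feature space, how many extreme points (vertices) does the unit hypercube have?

Each vertex is a binary string of length 6, so there are 2^6 = 64.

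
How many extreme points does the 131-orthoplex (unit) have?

The vertices are ±e_1, ..., ±e_131, so there are 2·131 = 262.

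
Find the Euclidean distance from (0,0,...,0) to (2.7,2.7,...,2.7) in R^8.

d = √(2.7² + 2.7² + ... + 2.7²) [8 terms] = √(8·2.7²) = 2.7√8 ≈ 7.63675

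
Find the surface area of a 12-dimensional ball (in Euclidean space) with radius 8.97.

The surface area of an n-ball is 2π^(n/2) r^(n-1) / Γ(n/2). For n=12, r=8.97: 4.84691e+11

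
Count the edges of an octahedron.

f_1(3-orthoplex) = 2^2 · (3 choose 2) = 12.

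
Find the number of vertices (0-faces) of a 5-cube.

Choose 0 of 5 axes to span the face (C(5,0) = 1 way), then fix each of the remaining 5 coordinates at one of its two extreme values (2^5 = 32 ways): 1·32 = 32.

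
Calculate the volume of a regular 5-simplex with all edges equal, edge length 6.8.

V = (6.8^5 / 5!) · √((5+1) / 2^5) ≈ 52.4643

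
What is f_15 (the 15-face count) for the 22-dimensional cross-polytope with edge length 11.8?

Number of 15-faces = 2^(15+1) · C(22,15+1) = 65536 · 74613 = 4889837568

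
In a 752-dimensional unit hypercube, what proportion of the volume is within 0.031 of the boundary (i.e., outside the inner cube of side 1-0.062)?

1 - (1 - 2·0.031)^752 = 1 - 0.938^752 ≈ 1 - 1.249e-21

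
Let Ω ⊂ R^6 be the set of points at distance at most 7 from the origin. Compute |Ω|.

The n-ball volume is π^(n/2)·r^n/Γ(n/2+1). With n=6, r=7: V = 117649·π^3/6 ≈ 607976.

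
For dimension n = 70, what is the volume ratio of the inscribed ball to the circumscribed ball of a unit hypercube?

The radii are 1/2 and 1√70/2, so the volume ratio is (1/√70)^70 = 70^{-70/2} ≈ 2.63979e-65.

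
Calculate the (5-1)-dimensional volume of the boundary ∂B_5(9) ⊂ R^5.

S = n·V_n(r)/r = 5·V_5(9)/9 (volume-to-surface relation), giving 17496·π^2 ≈ 172679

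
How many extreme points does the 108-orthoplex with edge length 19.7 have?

An n-cross-polytope has 2n vertices; here n = 108, giving 216.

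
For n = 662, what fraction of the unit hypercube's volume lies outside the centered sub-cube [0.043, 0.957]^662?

The inner cube has side 1-2·0.043 = 0.914 and volume (0.914)^662 ≈ 1.401e-26, so the shell holds 1 - 1.401e-26 of the volume.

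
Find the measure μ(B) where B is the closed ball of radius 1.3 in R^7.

Volume = π^{7/2}·(1.3)^7/Γ(9/2) ≈ 29.6472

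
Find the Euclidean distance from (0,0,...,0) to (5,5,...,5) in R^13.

||(5,5,...,5)|| = √(13)·5 ≈ 18.0278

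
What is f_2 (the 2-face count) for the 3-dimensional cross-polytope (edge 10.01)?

An n-cross-polytope has 2^(k+1)·C(n,k+1) k-faces. Here 2^3·C(3,3) = 8·1 = 8.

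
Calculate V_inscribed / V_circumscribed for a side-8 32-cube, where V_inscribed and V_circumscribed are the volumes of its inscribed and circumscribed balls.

V_in/V_out = n^(-n/2) = 32^(-32/2) ≈ 8.27181e-25.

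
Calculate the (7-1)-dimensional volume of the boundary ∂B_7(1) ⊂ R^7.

|∂B_7(1)| = 16·π^3/15 ≈ 33.0734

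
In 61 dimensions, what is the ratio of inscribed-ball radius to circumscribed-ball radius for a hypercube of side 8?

For an n-cube of any side s, the inradius is s/2 and the circumradius is s√n/2, so the ratio is 1/√61 ≈ 0.128037.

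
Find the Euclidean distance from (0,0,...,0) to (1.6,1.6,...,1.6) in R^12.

d = √(1.6² + 1.6² + ... + 1.6²) [12 terms] = √(12·1.6²) = 1.6√12 ≈ 5.54256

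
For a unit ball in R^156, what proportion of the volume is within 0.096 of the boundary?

Shell fraction = 1 - (1-0.096)^156 ≈ 0.9999998547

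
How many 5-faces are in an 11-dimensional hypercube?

Choose 5 of 11 axes to span the face (C(11,5) = 462 ways), then fix each of the remaining 6 coordinates at one of its two extreme values (2^6 = 64 ways): 462·64 = 29568.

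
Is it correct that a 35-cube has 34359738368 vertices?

True. The 35-cube has 2^35 = 34359738368 vertices.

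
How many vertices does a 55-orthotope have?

Number of vertices = 2^55 = 36028797018963968.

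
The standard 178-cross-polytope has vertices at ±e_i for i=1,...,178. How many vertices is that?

An n-cross-polytope has 2n vertices; here n = 178, giving 356.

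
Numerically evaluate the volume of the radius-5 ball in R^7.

The n-ball volume is π^(n/2)·r^n/Γ(n/2+1). With n=7, r=5: V = 250000·π^3/21 ≈ 369122.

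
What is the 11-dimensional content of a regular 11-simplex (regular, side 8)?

Volume = 8^11 · √(12/2^11) / 11! ≈ 16.4725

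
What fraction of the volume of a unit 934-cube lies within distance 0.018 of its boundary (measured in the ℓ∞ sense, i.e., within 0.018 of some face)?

1 - (1 - 2·0.018)^934 = 1 - 0.964^934 ≈ 1 - 1.343e-15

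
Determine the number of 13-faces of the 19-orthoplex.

Each 13-face is the convex hull of 14 vertices, one chosen as ±e_i from each of 14 distinct axes: 2^14·C(19,14) = 190513152.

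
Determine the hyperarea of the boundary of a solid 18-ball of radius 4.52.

S = n·V_n(r)/r = 18·V_18(4.52)/4.52 (volume-to-surface relation), giving 2.02867e+11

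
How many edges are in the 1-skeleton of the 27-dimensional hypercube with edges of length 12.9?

Each of the 2^27 = 134217728 vertices has degree 27; total edges = 27·2^27/2 = 1811939328.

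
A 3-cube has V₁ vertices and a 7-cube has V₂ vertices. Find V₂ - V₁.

V₁ = 2^3 = 8. V₂ = 2^7 = 128. V₂ - V₁ = 120.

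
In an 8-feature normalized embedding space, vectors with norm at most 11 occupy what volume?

V = 214358881·π^4/24 ≈ 8.70021e+08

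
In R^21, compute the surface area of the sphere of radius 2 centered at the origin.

S = n·V_n(r)/r = 21·V_21(2)/2 (volume-to-surface relation), giving 2147483648·π^10/654729075 ≈ 307162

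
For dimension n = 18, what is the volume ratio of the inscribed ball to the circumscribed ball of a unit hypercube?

V_in/V_out = n^(-n/2) = 18^(-18/2) ≈ 5.04136e-12.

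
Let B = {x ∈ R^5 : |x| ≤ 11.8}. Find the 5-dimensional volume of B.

Volume = π^{5/2}·(11.8)^5/Γ(7/2) ≈ 1.20423e+06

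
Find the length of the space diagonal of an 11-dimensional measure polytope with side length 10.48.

The space diagonal of an n-cube of side s is s√n. Here 10.48·√11 ≈ 34.7582.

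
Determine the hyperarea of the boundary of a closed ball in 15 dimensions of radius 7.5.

The surface area of an n-ball is 2π^(n/2) r^(n-1) / Γ(n/2). For n=15, r=7.5: 216243896484375·π^7/64064 ≈ 1.01948e+13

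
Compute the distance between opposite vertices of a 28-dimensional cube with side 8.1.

||(8.1,8.1,...,8.1)|| = √(28)·8.1 ≈ 42.8612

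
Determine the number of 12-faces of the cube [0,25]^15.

f_12(15-cube) = (15 choose 12) · 2^3 = 3640.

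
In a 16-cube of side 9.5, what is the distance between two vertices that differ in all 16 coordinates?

The space diagonal of an n-cube of side s is s√n. Here 9.5·√16 = 38.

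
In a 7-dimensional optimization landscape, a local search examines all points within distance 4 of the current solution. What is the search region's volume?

Volume = π^{7/2}·(4)^7/Γ(9/2) = 262144·π^3/105 ≈ 77410.6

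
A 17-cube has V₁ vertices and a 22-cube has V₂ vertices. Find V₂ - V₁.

V₁ = 2^17 = 131072. V₂ = 2^22 = 4194304. V₂ - V₁ = 4063232.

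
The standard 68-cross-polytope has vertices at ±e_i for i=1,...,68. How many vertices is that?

Number of vertices = 2n = 136.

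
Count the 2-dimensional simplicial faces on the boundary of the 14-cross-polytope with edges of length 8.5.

Number of 2-faces = 2^(2+1) · C(14,2+1) = 8 · 364 = 2912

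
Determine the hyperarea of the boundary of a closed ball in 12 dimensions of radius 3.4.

S = n·V_n(r)/r = 12·V_12(3.4)/3.4 (volume-to-surface relation), giving 1.12465e+07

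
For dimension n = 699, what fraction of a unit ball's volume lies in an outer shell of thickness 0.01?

1 - (1-0.01)^699 ≈ 0.999111 ≈ 99.91%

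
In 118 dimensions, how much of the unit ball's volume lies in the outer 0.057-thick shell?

Shell fraction = 1 - (1-0.057)^118 ≈ 0.999017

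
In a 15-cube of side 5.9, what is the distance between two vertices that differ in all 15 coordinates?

The space diagonal of an n-cube of side s is s√n. Here 5.9·√15 ≈ 22.8506.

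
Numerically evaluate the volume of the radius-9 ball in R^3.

The n-ball volume is π^(n/2)·r^n/Γ(n/2+1). With n=3, r=9: V = 972·π ≈ 3053.63.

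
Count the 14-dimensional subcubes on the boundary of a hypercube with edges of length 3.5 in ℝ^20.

Number of 14-faces = C(20,14) · 2^(20-14) = 38760 · 64 = 2480640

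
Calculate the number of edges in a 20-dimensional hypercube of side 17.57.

Number of 1-faces = C(20,1)·2^(20-1) = 20·524288 = 10485760.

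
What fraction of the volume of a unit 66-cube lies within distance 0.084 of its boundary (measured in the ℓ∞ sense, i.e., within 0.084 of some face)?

Shell fraction = 1 - (1-0.168)^66 ≈ 0.999995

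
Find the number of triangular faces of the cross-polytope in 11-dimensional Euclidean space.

f_2(11-orthoplex) = 2^3 · (11 choose 3) = 1320.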